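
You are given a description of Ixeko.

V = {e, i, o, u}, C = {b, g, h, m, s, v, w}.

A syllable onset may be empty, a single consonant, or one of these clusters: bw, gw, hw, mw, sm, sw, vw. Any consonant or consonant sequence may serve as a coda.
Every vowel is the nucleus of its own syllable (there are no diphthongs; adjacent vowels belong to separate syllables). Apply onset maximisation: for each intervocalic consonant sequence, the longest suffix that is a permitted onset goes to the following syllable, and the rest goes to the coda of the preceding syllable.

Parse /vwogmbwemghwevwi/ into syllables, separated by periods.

vwogm.bwemg.hwe.vwi

The vowels are o, e, e, i — 4 nuclei, so 4 syllables.
Between /o/ (V1) and /e/ (V2): /gmbw/ splits as /gm/ + /bw/ (/bw/ is the longest suffix that is a licit onset).
Between /e/ (V2) and /e/ (V3): /mghw/ — longest licit onset from the right is /hw/, leaving /mg/ as coda.
Between /e/ (V3) and /i/ (V4): cluster /vw/ — /vw/ is itself a permitted onset, so the whole cluster goes right; preceding coda = ∅.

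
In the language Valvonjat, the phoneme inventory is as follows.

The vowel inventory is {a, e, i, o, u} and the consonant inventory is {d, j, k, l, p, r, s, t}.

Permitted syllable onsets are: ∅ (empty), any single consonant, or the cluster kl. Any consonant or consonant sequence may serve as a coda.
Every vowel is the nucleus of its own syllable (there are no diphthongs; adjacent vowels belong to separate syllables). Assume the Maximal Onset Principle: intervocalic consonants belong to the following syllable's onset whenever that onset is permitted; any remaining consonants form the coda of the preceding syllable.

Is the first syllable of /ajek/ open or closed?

open

Nuclei (vowels): a, e → 2 syllables.
/a…e/ gap (V1→V2): just /j/ — single C goes to the following onset.
So the parse is a.jek.
Syllable 1 is /a/; it ends in its nucleus with no coda, so it is open.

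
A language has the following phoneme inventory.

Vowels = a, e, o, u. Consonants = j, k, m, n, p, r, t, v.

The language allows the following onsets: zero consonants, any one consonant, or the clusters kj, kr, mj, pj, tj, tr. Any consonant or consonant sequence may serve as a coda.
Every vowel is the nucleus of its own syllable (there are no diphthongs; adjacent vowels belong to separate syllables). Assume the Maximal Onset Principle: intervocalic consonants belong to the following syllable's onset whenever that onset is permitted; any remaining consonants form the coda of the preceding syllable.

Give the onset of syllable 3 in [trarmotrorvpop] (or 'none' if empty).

tr

Nuclei (vowels): a, o, o, o → 4 syllables.
/a…o/ gap (V1→V2): /rm/ — longest licit onset from the right is /m/, leaving /r/ as coda.
/o…o/ gap (V2→V3): cluster /tr/ — /tr/ is itself a permitted onset, so the whole cluster goes right; preceding coda = ∅.
/o…o/ gap (V3→V4): cluster /rvp/ — the longest permitted-onset suffix is /p/; onset = /p/, preceding coda = /rv/.
So the parse is trar.mo.trorv.pop.
Syllable 3 is /trorv/: onset /tr/, nucleus /o/, coda /rv/.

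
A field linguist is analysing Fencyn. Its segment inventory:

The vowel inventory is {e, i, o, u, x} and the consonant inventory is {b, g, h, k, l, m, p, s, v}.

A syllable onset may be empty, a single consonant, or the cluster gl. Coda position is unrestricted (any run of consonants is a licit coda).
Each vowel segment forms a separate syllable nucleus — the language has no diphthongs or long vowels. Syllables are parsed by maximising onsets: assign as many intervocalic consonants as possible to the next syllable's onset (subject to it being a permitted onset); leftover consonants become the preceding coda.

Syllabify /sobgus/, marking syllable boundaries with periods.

Nuclei (vowels): o, u → 2 syllables.
V1 /o/ – V2 /u/: cluster /bg/ — the longest permitted-onset suffix is /g/; onset = /g/, preceding coda = /b/.

sob.gus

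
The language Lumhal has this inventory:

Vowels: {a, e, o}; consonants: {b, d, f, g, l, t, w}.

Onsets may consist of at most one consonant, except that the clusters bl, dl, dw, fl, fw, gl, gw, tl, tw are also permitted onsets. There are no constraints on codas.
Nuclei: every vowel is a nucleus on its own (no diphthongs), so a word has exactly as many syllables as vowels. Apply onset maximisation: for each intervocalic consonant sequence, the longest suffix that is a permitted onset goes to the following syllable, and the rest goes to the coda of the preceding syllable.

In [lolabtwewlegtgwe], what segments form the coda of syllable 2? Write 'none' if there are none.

Vowels present: o, a, e, e, e; each is a nucleus, giving 5 syllables.
σ1/σ2 boundary: just /l/ — single C goes to the following onset.
σ2/σ3 boundary: /btw/; trying suffixes from longest down, /tw/ is the first permitted one, so coda /b/ | onset /tw/.
σ3/σ4 boundary: /wl/ — longest licit onset from the right is /l/, leaving /w/ as coda.
σ4/σ5 boundary: /gtgw/ — longest licit onset from the right is /gw/, leaving /gt/ as coda.
So the parse is lo.lab.twew.legt.gwe.
Syllable 2 is /lab/: onset /l/, nucleus /a/, coda /b/.

b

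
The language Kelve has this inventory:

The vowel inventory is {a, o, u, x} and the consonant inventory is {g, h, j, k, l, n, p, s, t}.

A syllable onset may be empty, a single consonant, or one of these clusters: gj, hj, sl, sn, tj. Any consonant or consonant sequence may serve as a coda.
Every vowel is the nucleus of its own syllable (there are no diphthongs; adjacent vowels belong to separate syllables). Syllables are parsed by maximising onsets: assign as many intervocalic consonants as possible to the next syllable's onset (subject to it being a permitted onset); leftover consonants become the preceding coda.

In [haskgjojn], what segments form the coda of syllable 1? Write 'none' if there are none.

Nuclei (vowels): a, o → 2 syllables.
V1 /a/ – V2 /o/: /skgj/; trying suffixes from longest down, /gj/ is the first permitted one, so coda /sk/ | onset /gj/.
Putting it together: hask.gjojn.
Syllable 1 is /hask/: onset /h/, nucleus /a/, coda /sk/.

sk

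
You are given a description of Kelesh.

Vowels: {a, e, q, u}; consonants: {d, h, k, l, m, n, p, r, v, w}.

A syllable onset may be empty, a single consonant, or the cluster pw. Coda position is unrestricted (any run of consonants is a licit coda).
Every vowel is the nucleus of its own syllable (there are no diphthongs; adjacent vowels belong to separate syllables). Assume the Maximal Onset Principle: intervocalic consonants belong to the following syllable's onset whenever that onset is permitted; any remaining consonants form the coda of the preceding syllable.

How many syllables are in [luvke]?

The vowels are u, e — 2 nuclei, so 2 syllables.

2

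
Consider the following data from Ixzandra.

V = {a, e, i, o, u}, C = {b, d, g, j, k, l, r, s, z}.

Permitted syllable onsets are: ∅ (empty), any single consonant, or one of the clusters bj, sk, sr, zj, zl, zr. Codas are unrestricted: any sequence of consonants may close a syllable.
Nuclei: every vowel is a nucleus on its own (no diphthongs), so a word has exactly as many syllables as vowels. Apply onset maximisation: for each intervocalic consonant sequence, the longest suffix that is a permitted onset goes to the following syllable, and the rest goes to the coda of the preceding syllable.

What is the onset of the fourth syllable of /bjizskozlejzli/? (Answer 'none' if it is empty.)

Nuclei (vowels): i, o, e, i → 4 syllables.
V1 /i/ – V2 /o/: /zsk/; trying suffixes from longest down, /sk/ is the first permitted one, so coda /z/ | onset /sk/.
V2 /o/ – V3 /e/: /zl/ is a licit onset in full, so it all attaches to the next syllable.
V3 /e/ – V4 /i/: cluster /jzl/ — the longest permitted-onset suffix is /zl/; onset = /zl/, preceding coda = /j/.
Result: bjiz.sko.zlej.zli.
Syllable 4 is /zli/: onset /zl/, nucleus /i/, coda ∅.

zl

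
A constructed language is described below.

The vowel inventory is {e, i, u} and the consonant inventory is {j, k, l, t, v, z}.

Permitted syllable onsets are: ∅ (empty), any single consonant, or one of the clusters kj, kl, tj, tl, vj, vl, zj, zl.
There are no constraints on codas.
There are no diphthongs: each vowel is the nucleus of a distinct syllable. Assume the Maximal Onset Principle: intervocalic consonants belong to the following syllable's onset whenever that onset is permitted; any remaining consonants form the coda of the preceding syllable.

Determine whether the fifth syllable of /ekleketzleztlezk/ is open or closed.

closed

Vowels present: e, e, e, e, e; each is a nucleus, giving 5 syllables.
Between /e/ (V1) and /e/ (V2): /kl/ — entire cluster is a permitted onset → onset /kl/, coda ∅.
Between /e/ (V2) and /e/ (V3): /k/ is a single consonant, so it becomes the next onset.
Between /e/ (V3) and /e/ (V4): /tzl/ — longest licit onset from the right is /zl/, leaving /t/ as coda.
Between /e/ (V4) and /e/ (V5): /ztl/; trying suffixes from longest down, /tl/ is the first permitted one, so coda /z/ | onset /tl/.
So the parse is e.kle.ket.zlez.tlezk.
Syllable 5 is /tlezk/ with coda /zk/, so it is closed.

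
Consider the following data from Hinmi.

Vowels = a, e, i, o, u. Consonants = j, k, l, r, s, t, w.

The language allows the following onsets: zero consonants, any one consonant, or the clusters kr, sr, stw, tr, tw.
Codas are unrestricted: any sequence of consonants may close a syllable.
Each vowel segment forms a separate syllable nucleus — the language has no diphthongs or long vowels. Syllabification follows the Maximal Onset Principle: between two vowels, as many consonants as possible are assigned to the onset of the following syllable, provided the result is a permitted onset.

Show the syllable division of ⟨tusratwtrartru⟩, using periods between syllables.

The vowels are u, a, a, u — 4 nuclei, so 4 syllables.
Between /u/ (V1) and /a/ (V2): /sr/ — entire cluster is a permitted onset → onset /sr/, coda ∅.
Between /a/ (V2) and /a/ (V3): /twtr/; trying suffixes from longest down, /tr/ is the first permitted one, so coda /tw/ | onset /tr/.
Between /a/ (V3) and /u/ (V4): /rtr/ — longest licit onset from the right is /tr/, leaving /r/ as coda.

tu.sratw.trar.tru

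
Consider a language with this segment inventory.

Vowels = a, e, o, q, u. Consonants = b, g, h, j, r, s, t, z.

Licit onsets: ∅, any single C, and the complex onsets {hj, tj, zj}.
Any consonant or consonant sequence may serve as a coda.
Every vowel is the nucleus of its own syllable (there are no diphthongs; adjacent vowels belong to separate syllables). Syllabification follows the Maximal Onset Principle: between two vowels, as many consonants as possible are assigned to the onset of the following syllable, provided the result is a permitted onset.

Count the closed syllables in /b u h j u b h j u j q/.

1

Vowels present: u, u, u, q; each is a nucleus, giving 4 syllables.
Between /u/ (V1) and /u/ (V2): /hj/ is a licit onset in full, so it all attaches to the next syllable.
Between /u/ (V2) and /u/ (V3): /bhj/ splits as /b/ + /hj/ (/hj/ is the longest suffix that is a licit onset).
Between /u/ (V3) and /q/ (V4): just /j/ — single C goes to the following onset.
Result: bu.hjub.hju.jq.
Classifying each syllable: /bu/ (open), /hjub/ (closed), /hju/ (open), /jq/ (open).
Closed syllables: 1.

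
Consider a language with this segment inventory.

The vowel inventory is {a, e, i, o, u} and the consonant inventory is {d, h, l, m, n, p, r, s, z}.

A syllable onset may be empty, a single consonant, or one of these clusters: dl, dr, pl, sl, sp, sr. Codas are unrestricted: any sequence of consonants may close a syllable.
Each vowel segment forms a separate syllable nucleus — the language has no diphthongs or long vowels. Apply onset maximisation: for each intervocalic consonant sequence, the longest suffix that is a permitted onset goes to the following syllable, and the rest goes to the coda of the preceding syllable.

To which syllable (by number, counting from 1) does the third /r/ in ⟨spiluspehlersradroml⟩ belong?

6

The vowels are i, u, e, e, a, o — 6 nuclei, so 6 syllables.
/i…u/ gap (V1→V2): /l/ → onset of the next syllable (single consonants are always licit onsets).
/u…e/ gap (V2→V3): cluster /sp/ — /sp/ is itself a permitted onset, so the whole cluster goes right; preceding coda = ∅.
/e…e/ gap (V3→V4): /hl/ — longest licit onset from the right is /l/, leaving /h/ as coda.
/e…a/ gap (V4→V5): /rsr/ — longest licit onset from the right is /sr/, leaving /r/ as coda.
/a…o/ gap (V5→V6): /dr/ — entire cluster is a permitted onset → onset /dr/, coda ∅.
So the parse is spi.lu.speh.ler.sra.droml.
The third /r/ is in the onset of syllable 6 (/droml/).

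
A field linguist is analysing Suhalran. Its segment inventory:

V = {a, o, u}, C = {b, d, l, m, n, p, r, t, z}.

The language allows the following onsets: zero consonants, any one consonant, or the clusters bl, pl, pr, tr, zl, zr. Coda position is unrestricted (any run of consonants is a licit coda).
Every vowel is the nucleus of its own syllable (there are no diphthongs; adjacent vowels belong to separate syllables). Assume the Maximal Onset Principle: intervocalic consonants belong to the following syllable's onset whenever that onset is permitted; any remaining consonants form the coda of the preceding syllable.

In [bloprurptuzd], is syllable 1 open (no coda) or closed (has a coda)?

Nuclei (vowels): o, u, u → 3 syllables.
σ1/σ2 boundary: cluster /pr/ — /pr/ is itself a permitted onset, so the whole cluster goes right; preceding coda = ∅.
σ2/σ3 boundary: cluster /rpt/ — the longest permitted-onset suffix is /t/; onset = /t/, preceding coda = /rp/.
So the parse is blo.prurp.tuzd.
Syllable 1 is /blo/; it ends in its nucleus with no coda, so it is open.

open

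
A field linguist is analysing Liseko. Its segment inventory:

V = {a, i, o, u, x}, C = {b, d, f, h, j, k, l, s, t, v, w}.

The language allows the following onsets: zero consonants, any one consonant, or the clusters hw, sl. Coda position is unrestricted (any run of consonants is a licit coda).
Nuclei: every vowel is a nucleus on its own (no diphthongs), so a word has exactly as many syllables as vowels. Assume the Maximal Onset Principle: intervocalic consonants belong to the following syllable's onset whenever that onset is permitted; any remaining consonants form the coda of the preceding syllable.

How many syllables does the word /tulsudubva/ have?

4

Nuclei (vowels): u, u, u, a → 4 syllables.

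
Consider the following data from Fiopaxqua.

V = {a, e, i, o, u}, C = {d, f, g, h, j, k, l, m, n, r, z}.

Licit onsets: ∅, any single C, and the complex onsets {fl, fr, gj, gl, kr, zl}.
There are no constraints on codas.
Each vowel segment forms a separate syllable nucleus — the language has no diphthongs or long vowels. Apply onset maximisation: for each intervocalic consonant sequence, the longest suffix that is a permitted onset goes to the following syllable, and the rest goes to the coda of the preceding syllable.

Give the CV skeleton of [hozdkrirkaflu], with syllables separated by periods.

The vowels are o, i, a, u — 4 nuclei, so 4 syllables.
σ1/σ2 boundary: /zdkr/ splits as /zd/ + /kr/ (/kr/ is the longest suffix that is a licit onset).
σ2/σ3 boundary: /rk/ — longest licit onset from the right is /k/, leaving /r/ as coda.
σ3/σ4 boundary: /fl/ is a licit onset in full, so it all attaches to the next syllable.
Putting it together: hozd.krir.ka.flu.
Mapping each syllable to C/V: /hozd/ → CVCC, /krir/ → CCVC, /ka/ → CV, /flu/ → CCV.

CVCC.CCVC.CV.CCV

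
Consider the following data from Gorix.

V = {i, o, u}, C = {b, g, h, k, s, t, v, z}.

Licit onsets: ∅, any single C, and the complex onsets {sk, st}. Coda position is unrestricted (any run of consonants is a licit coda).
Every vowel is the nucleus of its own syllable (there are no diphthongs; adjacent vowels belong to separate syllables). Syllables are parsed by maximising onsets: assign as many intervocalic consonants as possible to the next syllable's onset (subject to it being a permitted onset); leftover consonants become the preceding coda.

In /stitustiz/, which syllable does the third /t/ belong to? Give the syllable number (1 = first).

3

The vowels are i, u, i — 3 nuclei, so 3 syllables.
/i…u/ gap (V1→V2): /t/ → onset of the next syllable (single consonants are always licit onsets).
/u…i/ gap (V2→V3): /st/ is a licit onset in full, so it all attaches to the next syllable.
Syllabification: sti.tu.stiz.
The third /t/ is in the onset of syllable 3 (/stiz/).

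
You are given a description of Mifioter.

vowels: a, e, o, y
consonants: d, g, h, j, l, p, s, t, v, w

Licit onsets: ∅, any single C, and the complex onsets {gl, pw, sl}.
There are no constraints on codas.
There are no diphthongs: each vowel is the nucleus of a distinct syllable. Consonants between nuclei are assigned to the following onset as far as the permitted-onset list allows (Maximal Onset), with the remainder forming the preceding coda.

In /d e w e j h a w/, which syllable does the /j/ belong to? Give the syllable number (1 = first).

Nuclei (vowels): e, e, a → 3 syllables.
/e…e/ gap (V1→V2): just /w/ — single C goes to the following onset.
/e…a/ gap (V2→V3): /jh/ splits as /j/ + /h/ (/h/ is the longest suffix that is a licit onset).
Syllabification: de.wej.haw.
The /j/ is in the coda of syllable 2 (/wej/).

2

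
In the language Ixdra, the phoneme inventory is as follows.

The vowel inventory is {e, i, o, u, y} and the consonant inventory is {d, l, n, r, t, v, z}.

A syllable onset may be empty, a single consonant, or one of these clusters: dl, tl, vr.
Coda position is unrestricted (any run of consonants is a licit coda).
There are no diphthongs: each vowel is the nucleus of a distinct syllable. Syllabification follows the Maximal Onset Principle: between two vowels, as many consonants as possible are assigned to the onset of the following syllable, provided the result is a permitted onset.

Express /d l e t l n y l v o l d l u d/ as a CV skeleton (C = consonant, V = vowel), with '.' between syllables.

Nuclei (vowels): e, y, o, u → 4 syllables.
/e…y/ gap (V1→V2): cluster /tln/ — the longest permitted-onset suffix is /n/; onset = /n/, preceding coda = /tl/.
/y…o/ gap (V2→V3): /lv/; trying suffixes from longest down, /v/ is the first permitted one, so coda /l/ | onset /v/.
/o…u/ gap (V3→V4): /ldl/; trying suffixes from longest down, /dl/ is the first permitted one, so coda /l/ | onset /dl/.
Result: dletl.nyl.vol.dlud.
Mapping each syllable to C/V: /dletl/ → CCVCC, /nyl/ → CVC, /vol/ → CVC, /dlud/ → CCVC.

CCVCC.CVC.CVC.CCVC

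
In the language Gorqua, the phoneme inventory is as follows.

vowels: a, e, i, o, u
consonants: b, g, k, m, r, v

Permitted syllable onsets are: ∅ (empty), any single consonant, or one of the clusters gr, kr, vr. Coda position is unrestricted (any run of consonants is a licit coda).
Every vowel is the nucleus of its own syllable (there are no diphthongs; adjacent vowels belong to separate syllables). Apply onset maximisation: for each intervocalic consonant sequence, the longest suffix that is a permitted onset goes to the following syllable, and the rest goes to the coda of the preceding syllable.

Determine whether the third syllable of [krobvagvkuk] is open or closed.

Nuclei (vowels): o, a, u → 3 syllables.
V1 /o/ – V2 /a/: /bv/ splits as /b/ + /v/ (/v/ is the longest suffix that is a licit onset).
V2 /a/ – V3 /u/: /gvk/ — longest licit onset from the right is /k/, leaving /gv/ as coda.
Result: krob.vagv.kuk.
Syllable 3 is /kuk/ with coda /k/, so it is closed.

closed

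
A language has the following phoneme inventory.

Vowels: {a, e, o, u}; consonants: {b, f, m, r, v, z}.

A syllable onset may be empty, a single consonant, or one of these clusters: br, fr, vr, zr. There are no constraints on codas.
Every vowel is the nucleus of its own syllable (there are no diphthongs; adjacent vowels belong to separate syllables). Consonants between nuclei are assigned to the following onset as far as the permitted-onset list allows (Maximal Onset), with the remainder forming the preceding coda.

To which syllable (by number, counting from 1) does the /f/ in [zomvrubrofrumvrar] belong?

4

Nuclei (vowels): o, u, o, u, a → 5 syllables.
σ1/σ2 boundary: /mvr/ — longest licit onset from the right is /vr/, leaving /m/ as coda.
σ2/σ3 boundary: cluster /br/ — /br/ is itself a permitted onset, so the whole cluster goes right; preceding coda = ∅.
σ3/σ4 boundary: cluster /fr/ — /fr/ is itself a permitted onset, so the whole cluster goes right; preceding coda = ∅.
σ4/σ5 boundary: cluster /mvr/ — the longest permitted-onset suffix is /vr/; onset = /vr/, preceding coda = /m/.
Putting it together: zom.vru.bro.frum.vrar.
The /f/ is in the onset of syllable 4 (/frum/).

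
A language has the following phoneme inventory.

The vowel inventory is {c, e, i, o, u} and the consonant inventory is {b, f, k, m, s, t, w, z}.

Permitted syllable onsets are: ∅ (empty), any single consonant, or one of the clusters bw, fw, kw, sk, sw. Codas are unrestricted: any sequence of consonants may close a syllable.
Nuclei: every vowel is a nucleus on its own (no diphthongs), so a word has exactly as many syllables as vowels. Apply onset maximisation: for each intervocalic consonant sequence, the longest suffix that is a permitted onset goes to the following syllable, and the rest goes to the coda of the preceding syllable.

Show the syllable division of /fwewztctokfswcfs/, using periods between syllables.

The vowels are e, c, o, c — 4 nuclei, so 4 syllables.
V1 /e/ – V2 /c/: /wzt/ — longest licit onset from the right is /t/, leaving /wz/ as coda.
V2 /c/ – V3 /o/: /t/ is a single consonant, so it becomes the next onset.
V3 /o/ – V4 /c/: cluster /kfsw/ — the longest permitted-onset suffix is /sw/; onset = /sw/, preceding coda = /kf/.

fwewz.tc.tokf.swcfs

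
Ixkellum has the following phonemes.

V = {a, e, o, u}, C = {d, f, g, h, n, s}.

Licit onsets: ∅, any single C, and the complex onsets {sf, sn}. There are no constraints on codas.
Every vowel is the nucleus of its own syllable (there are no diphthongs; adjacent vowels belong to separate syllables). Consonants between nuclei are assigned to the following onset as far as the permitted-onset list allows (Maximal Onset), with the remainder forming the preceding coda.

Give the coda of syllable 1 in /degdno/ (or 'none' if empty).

Vowels present: e, o; each is a nucleus, giving 2 syllables.
V1 /e/ – V2 /o/: cluster /gdn/ — the longest permitted-onset suffix is /n/; onset = /n/, preceding coda = /gd/.
So the parse is degd.no.
Syllable 1 is /degd/: onset /d/, nucleus /e/, coda /gd/.

gd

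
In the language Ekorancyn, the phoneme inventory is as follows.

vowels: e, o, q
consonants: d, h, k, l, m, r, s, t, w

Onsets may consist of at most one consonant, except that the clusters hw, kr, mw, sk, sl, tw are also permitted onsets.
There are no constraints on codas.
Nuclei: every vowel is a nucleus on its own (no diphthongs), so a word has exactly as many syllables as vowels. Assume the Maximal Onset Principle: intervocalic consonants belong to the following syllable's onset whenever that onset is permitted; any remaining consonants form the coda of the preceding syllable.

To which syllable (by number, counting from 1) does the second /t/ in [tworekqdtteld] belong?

The vowels are o, e, q, e — 4 nuclei, so 4 syllables.
σ1/σ2 boundary: just /r/ — single C goes to the following onset.
σ2/σ3 boundary: /k/ → onset of the next syllable (single consonants are always licit onsets).
σ3/σ4 boundary: /dtt/ splits as /dt/ + /t/ (/t/ is the longest suffix that is a licit onset).
Syllabification: two.re.kqdt.teld.
The second /t/ is in the coda of syllable 3 (/kqdt/).

3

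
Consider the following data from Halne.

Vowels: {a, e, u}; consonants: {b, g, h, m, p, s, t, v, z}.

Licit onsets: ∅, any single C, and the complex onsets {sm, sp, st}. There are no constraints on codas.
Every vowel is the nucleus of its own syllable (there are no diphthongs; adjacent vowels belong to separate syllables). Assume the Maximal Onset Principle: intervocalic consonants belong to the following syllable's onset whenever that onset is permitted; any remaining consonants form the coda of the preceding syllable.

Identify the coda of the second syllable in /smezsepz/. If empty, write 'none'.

The vowels are e, e — 2 nuclei, so 2 syllables.
Between /e/ (V1) and /e/ (V2): /zs/ splits as /z/ + /s/ (/s/ is the longest suffix that is a licit onset).
So the parse is smez.sepz.
Syllable 2 is /sepz/: onset /s/, nucleus /e/, coda /pz/.

pz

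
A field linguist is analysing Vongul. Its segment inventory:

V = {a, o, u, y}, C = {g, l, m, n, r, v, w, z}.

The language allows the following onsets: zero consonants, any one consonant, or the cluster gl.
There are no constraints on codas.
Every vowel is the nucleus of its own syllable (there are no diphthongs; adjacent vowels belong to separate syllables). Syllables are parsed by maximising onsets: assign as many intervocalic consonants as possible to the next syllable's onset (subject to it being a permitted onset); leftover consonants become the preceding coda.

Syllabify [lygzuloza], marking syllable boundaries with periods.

lyg.zu.lo.za

Vowels present: y, u, o, a; each is a nucleus, giving 4 syllables.
Between /y/ (V1) and /u/ (V2): /gz/ — longest licit onset from the right is /z/, leaving /g/ as coda.
Between /u/ (V2) and /o/ (V3): /l/ is a single consonant, so it becomes the next onset.
Between /o/ (V3) and /a/ (V4): /z/ is a single consonant, so it becomes the next onset.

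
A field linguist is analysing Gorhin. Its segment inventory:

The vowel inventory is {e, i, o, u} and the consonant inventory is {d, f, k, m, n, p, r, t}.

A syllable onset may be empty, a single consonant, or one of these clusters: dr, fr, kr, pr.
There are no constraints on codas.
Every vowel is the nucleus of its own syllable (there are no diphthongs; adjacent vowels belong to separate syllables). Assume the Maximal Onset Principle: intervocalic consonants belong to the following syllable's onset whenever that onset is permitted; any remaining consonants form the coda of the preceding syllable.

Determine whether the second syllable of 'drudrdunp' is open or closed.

Nuclei (vowels): u, u → 2 syllables.
/u…u/ gap (V1→V2): /drd/ splits as /dr/ + /d/ (/d/ is the longest suffix that is a licit onset).
So the parse is drudr.dunp.
Syllable 2 is /dunp/ with coda /np/, so it is closed.

closed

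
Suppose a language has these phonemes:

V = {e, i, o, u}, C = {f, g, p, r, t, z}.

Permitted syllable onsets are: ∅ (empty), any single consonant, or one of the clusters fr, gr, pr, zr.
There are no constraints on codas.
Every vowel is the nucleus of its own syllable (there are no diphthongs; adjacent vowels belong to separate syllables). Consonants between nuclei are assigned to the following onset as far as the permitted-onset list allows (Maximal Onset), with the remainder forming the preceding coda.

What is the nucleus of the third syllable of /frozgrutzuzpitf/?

u

Vowels present: o, u, u, i; each is a nucleus, giving 4 syllables.
The third nucleus (vowel 3 from the left) is /u/.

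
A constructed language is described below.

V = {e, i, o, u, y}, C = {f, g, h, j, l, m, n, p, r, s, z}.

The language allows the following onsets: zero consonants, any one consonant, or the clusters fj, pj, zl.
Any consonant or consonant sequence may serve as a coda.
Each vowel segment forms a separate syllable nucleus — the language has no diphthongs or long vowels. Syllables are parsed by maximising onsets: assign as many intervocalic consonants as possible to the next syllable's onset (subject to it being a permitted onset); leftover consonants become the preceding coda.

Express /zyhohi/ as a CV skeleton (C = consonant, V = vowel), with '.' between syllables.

Vowels present: y, o, i; each is a nucleus, giving 3 syllables.
Between /y/ (V1) and /o/ (V2): /h/ is a single consonant, so it becomes the next onset.
Between /o/ (V2) and /i/ (V3): /h/ is a single consonant, so it becomes the next onset.
Syllabification: zy.ho.hi.
Mapping each syllable to C/V: /zy/ → CV, /ho/ → CV, /hi/ → CV.

CV.CV.CV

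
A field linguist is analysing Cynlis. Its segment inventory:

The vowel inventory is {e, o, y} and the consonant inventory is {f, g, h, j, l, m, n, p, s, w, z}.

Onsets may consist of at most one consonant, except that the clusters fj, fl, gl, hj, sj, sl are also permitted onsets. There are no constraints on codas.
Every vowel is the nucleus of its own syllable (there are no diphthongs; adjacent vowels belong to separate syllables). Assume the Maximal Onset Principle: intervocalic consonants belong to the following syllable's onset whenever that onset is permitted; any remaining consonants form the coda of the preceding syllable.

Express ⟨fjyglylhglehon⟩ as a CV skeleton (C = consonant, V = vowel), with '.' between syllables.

CCV.CCVCC.CCV.CVC

Vowels present: y, y, e, o; each is a nucleus, giving 4 syllables.
σ1/σ2 boundary: /gl/ is a licit onset in full, so it all attaches to the next syllable.
σ2/σ3 boundary: /lhgl/ — longest licit onset from the right is /gl/, leaving /lh/ as coda.
σ3/σ4 boundary: /h/ is a single consonant, so it becomes the next onset.
Putting it together: fjy.glylh.gle.hon.
Mapping each syllable to C/V: /fjy/ → CCV, /glylh/ → CCVCC, /gle/ → CCV, /hon/ → CVC.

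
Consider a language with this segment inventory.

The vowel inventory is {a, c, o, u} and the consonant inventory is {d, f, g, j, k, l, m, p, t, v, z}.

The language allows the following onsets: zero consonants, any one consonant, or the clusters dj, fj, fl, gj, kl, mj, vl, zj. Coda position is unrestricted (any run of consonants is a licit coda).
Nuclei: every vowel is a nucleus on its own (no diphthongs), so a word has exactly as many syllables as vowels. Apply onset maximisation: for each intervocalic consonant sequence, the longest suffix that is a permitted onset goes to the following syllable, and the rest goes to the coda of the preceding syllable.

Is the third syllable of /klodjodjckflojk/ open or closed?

closed

The vowels are o, o, c, o — 4 nuclei, so 4 syllables.
V1 /o/ – V2 /o/: /dj/ is a licit onset in full, so it all attaches to the next syllable.
V2 /o/ – V3 /c/: /dj/ — entire cluster is a permitted onset → onset /dj/, coda ∅.
V3 /c/ – V4 /o/: /kfl/; trying suffixes from longest down, /fl/ is the first permitted one, so coda /k/ | onset /fl/.
So the parse is klo.djo.djck.flojk.
Syllable 3 is /djck/ with coda /k/, so it is closed.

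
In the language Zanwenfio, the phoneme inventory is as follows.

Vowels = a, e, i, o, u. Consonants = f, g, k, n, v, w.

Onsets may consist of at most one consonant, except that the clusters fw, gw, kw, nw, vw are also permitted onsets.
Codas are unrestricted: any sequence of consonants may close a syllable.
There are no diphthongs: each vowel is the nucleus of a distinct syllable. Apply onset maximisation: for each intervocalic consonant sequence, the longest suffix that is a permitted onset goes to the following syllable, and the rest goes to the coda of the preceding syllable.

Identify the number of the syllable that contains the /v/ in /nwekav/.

Nuclei (vowels): e, a → 2 syllables.
V1 /e/ – V2 /a/: /k/ → onset of the next syllable (single consonants are always licit onsets).
Result: nwe.kav.
The /v/ is in the coda of syllable 2 (/kav/).

2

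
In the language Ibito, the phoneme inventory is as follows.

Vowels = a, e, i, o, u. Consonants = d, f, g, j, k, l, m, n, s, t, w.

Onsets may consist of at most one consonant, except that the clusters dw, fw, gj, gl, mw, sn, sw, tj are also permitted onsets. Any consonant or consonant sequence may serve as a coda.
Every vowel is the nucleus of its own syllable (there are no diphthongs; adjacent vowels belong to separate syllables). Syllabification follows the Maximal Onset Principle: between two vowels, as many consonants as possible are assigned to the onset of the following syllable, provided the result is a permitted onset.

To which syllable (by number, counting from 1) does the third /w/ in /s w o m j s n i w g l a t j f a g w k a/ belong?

4

The vowels are o, i, a, a, a — 5 nuclei, so 5 syllables.
Between /o/ (V1) and /i/ (V2): /mjsn/ splits as /mj/ + /sn/ (/sn/ is the longest suffix that is a licit onset).
Between /i/ (V2) and /a/ (V3): /wgl/ splits as /w/ + /gl/ (/gl/ is the longest suffix that is a licit onset).
Between /a/ (V3) and /a/ (V4): cluster /tjf/ — the longest permitted-onset suffix is /f/; onset = /f/, preceding coda = /tj/.
Between /a/ (V4) and /a/ (V5): /gwk/; trying suffixes from longest down, /k/ is the first permitted one, so coda /gw/ | onset /k/.
Putting it together: swomj.sniw.glatj.fagw.ka.
The third /w/ is in the coda of syllable 4 (/fagw/).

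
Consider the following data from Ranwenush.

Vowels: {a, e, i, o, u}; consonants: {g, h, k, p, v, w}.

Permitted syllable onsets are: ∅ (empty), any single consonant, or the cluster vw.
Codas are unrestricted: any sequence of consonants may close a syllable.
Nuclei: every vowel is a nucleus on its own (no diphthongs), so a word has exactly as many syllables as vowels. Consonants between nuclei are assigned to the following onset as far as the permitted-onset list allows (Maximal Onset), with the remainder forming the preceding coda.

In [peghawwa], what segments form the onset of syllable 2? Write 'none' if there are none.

h

Nuclei (vowels): e, a, a → 3 syllables.
σ1/σ2 boundary: /gh/ — longest licit onset from the right is /h/, leaving /g/ as coda.
σ2/σ3 boundary: /ww/; trying suffixes from longest down, /w/ is the first permitted one, so coda /w/ | onset /w/.
So the parse is peg.haw.wa.
Syllable 2 is /haw/: onset /h/, nucleus /a/, coda /w/.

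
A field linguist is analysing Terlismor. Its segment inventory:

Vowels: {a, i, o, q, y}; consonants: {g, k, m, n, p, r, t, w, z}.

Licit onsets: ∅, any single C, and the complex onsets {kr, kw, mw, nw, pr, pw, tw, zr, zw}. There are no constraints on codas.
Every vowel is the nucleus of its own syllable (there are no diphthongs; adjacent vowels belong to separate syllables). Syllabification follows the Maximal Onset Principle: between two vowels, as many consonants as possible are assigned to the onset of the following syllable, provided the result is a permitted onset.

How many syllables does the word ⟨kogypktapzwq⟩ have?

4

Vowels present: o, y, a, q; each is a nucleus, giving 4 syllables.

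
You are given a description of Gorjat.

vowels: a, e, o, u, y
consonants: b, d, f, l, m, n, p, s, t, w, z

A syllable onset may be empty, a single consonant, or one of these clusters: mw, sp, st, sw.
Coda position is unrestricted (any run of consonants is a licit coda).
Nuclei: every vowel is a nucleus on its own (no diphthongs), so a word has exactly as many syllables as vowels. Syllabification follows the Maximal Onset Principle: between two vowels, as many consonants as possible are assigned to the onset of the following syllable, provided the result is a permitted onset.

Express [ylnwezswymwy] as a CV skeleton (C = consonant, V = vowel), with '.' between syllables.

VCC.CVC.CCV.CCV

Nuclei (vowels): y, e, y, y → 4 syllables.
σ1/σ2 boundary: cluster /lnw/ — the longest permitted-onset suffix is /w/; onset = /w/, preceding coda = /ln/.
σ2/σ3 boundary: /zsw/; trying suffixes from longest down, /sw/ is the first permitted one, so coda /z/ | onset /sw/.
σ3/σ4 boundary: /mw/ is a licit onset in full, so it all attaches to the next syllable.
Putting it together: yln.wez.swy.mwy.
Mapping each syllable to C/V: /yln/ → VCC, /wez/ → CVC, /swy/ → CCV, /mwy/ → CCV.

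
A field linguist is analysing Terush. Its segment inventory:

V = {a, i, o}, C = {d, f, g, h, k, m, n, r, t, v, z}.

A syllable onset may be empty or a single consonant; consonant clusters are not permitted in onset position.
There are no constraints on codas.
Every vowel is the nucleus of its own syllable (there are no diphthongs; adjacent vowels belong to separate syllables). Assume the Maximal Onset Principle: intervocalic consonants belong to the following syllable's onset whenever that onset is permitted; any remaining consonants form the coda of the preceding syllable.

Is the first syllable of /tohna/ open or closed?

closed

Vowels present: o, a; each is a nucleus, giving 2 syllables.
Between /o/ (V1) and /a/ (V2): cluster /hn/ — the longest permitted-onset suffix is /n/; onset = /n/, preceding coda = /h/.
Putting it together: toh.na.
Syllable 1 is /toh/ with coda /h/, so it is closed.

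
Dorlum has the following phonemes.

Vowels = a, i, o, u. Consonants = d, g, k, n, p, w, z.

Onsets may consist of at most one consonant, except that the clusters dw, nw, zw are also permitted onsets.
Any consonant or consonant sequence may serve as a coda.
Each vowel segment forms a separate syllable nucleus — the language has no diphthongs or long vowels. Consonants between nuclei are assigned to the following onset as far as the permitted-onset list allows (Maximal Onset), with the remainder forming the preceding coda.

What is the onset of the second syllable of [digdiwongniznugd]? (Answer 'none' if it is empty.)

Nuclei (vowels): i, i, o, i, u → 5 syllables.
V1 /i/ – V2 /i/: cluster /gd/ — the longest permitted-onset suffix is /d/; onset = /d/, preceding coda = /g/.
V2 /i/ – V3 /o/: just /w/ — single C goes to the following onset.
V3 /o/ – V4 /i/: /ngn/ — longest licit onset from the right is /n/, leaving /ng/ as coda.
V4 /i/ – V5 /u/: cluster /zn/ — the longest permitted-onset suffix is /n/; onset = /n/, preceding coda = /z/.
So the parse is dig.di.wong.niz.nugd.
Syllable 2 is /di/: onset /d/, nucleus /i/, coda ∅.

d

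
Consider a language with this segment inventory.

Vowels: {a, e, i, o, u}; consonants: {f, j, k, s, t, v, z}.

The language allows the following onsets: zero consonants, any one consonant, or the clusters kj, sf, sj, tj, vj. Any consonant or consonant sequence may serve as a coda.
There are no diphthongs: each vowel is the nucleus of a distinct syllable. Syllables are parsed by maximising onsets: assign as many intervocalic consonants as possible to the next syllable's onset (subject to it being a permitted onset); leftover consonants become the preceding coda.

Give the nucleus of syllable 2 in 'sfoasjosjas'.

a

The vowels are o, a, o, a — 4 nuclei, so 4 syllables.
The second nucleus (vowel 2 from the left) is /a/.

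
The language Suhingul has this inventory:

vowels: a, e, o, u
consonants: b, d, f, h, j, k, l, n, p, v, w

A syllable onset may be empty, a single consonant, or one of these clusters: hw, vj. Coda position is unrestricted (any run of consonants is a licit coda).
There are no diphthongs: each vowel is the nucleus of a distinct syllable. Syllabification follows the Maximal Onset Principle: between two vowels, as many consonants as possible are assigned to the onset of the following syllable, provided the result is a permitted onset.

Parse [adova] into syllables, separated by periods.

Nuclei (vowels): a, o, a → 3 syllables.
Between /a/ (V1) and /o/ (V2): just /d/ — single C goes to the following onset.
Between /o/ (V2) and /a/ (V3): just /v/ — single C goes to the following onset.

a.do.va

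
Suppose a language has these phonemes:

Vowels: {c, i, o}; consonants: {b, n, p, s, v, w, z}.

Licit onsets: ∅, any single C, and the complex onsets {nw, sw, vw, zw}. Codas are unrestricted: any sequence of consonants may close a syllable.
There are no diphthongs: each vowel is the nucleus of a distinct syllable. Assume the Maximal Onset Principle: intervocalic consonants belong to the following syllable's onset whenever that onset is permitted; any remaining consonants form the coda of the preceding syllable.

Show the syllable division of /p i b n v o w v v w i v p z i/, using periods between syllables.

Vowels present: i, o, i, i; each is a nucleus, giving 4 syllables.
Between /i/ (V1) and /o/ (V2): /bnv/ splits as /bn/ + /v/ (/v/ is the longest suffix that is a licit onset).
Between /o/ (V2) and /i/ (V3): cluster /wvvw/ — the longest permitted-onset suffix is /vw/; onset = /vw/, preceding coda = /wv/.
Between /i/ (V3) and /i/ (V4): /vpz/ splits as /vp/ + /z/ (/z/ is the longest suffix that is a licit onset).

pibn.vowv.vwivp.zi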